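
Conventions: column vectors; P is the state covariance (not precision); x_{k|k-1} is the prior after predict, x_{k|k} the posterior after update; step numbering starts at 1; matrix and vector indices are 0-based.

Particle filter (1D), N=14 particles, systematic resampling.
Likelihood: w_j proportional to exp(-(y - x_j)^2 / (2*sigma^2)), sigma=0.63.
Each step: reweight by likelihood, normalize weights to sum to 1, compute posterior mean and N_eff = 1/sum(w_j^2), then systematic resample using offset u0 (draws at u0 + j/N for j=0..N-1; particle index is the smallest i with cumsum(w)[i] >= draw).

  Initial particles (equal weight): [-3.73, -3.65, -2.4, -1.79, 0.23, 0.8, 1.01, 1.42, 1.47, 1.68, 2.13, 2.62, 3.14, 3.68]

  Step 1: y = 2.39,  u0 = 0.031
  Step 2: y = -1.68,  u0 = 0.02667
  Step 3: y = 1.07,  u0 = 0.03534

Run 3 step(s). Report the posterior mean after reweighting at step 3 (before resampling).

post_mean = 1.0355

step 1: w=[0.0000, 0.0000, 0.0000, 0.0000, 0.0007, 0.0109, 0.0240, 0.0808, 0.0910, 0.1400, 0.2427, 0.2472, 0.1301, 0.0325]  mean=2.2096  Neff=5.7763  idx=[6, 7, 8, 9, 9, 10, 10, 10, 11, 11, 11, 11, 12, 12]
step 2: w=[0.9119, 0.0458, 0.0309, 0.0055, 0.0055, 0.0001, 0.0001, 0.0001, 0.0000, 0.0000, 0.0000, 0.0000, 0.0000, 0.0000]  mean=1.0507  Neff=1.1980  idx=[0, 0, 0, 0, 0, 0, 0, 0, 0, 0, 0, 0, 0, 1]
step 3: w=[0.0721, 0.0721, 0.0721, 0.0721, 0.0721, 0.0721, 0.0721, 0.0721, 0.0721, 0.0721, 0.0721, 0.0721, 0.0721, 0.0621]  mean=1.0355  Neff=13.9817  idx=[0, 1, 2, 3, 4, 5, 6, 7, 8, 9, 10, 11, 12, 13]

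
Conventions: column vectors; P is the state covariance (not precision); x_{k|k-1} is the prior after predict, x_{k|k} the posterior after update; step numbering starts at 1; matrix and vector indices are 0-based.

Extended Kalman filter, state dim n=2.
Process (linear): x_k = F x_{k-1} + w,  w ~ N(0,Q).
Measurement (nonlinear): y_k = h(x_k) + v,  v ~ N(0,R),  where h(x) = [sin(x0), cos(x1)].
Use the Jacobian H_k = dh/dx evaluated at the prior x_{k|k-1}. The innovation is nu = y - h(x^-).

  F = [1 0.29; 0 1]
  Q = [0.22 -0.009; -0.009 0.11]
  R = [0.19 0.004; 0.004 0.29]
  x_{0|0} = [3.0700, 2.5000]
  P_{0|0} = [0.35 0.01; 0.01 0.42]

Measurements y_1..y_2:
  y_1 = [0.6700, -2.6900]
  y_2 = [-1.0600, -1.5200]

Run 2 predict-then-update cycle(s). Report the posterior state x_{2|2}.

x_post = [4.1243, 3.3531]

step 1: x^-=[3.7950, 2.5000]  P^-=[0.6111 0.1228; 0.1228 0.5300]  H_jac=[-0.7940 0.0000; 0.0000 -0.5985]  S=[0.5753 0.0624; 0.0624 0.4798]  K=[-0.8387 -0.0442; -0.0992 -0.6482]  nu=[1.2779, -1.8889]  x^+=[2.8067, 3.5975]  P^+=[0.2009 0.0270; 0.0270 0.3147]
step 2: x^-=[3.8500, 3.5975]  P^-=[0.4630 0.1093; 0.1093 0.4247]  H_jac=[-0.7594 0.0000; 0.0000 0.4402]  S=[0.4571 -0.0325; -0.0325 0.3723]  K=[-0.7649 0.0624; -0.1467 0.4894]  nu=[-0.4094, -0.6221]  x^+=[4.1243, 3.3531]  P^+=[0.1911 0.0341; 0.0341 0.3210]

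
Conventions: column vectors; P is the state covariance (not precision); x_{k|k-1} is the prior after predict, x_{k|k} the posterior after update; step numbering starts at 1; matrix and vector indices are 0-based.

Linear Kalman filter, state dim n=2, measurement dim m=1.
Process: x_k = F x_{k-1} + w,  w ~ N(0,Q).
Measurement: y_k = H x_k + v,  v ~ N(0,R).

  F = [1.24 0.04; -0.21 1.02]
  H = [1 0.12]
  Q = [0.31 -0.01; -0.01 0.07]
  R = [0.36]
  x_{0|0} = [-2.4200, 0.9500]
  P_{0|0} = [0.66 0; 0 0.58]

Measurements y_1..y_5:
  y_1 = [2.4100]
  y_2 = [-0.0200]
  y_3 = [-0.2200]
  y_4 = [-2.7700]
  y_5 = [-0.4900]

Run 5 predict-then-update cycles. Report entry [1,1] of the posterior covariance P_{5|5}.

step 1: x^-=[-2.9628, 1.4772]  P^-=[1.3257 -0.1582; -0.1582 0.7025]  S=[1.6579]  K=[0.7882; -0.0446]  nu=[5.1955]  x^+=[1.1323, 1.2456]  P^+=[0.2957 -0.1000; -0.1000 0.6992]
step 2: x^-=[1.4539, 1.0327]  P^-=[0.7559 -0.1841; -0.1841 0.8534]  S=[1.0841]  K=[0.6770; -0.0753]  nu=[-1.5979]  x^+=[0.3723, 1.1531]  P^+=[0.2592 -0.1288; -0.1288 0.8472]
step 3: x^-=[0.5077, 1.0980]  P^-=[0.6971 -0.2047; -0.2047 1.0180]  S=[1.0226]  K=[0.6576; -0.0807]  nu=[-0.8595]  x^+=[-0.0575, 1.1674]  P^+=[0.2548 -0.1504; -0.1504 1.0114]
step 4: x^-=[-0.0246, 1.2028]  P^-=[0.6885 -0.2241; -0.2241 1.1979]  S=[1.0119]  K=[0.6538; -0.0794]  nu=[-2.8897]  x^+=[-1.9139, 1.4322]  P^+=[0.2559 -0.1716; -0.1716 1.1915]
step 5: x^-=[-2.3159, 1.8628]  P^-=[0.6884 -0.2436; -0.2436 1.3945]  S=[1.0101]  K=[0.6526; -0.0755]  nu=[1.6024]  x^+=[-1.2701, 1.7418]  P^+=[0.2582 -0.1938; -0.1938 1.3887]

P_post[1,1] = 1.3887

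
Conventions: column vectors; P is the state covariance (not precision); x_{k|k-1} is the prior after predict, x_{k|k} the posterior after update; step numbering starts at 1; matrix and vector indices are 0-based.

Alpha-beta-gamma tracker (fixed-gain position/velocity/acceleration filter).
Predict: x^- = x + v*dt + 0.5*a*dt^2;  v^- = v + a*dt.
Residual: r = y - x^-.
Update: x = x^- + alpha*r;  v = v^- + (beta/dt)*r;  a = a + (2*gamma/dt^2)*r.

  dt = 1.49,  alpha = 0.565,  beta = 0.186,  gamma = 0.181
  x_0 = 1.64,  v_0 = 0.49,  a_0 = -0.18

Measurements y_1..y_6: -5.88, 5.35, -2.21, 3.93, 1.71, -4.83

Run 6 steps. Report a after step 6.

a_post = -0.3452

step 1: x_pred=2.1703  r=-8.0503  x^+=-2.3781  v^+=-0.7831  a^+=-1.4926
step 2: x_pred=-5.2019  r=10.5519  x^+=0.7599  v^+=-1.6900  a^+=0.2279
step 3: x_pred=-1.5051  r=-0.7049  x^+=-1.9034  v^+=-1.4384  a^+=0.1130
step 4: x_pred=-3.9212  r=7.8512  x^+=0.5147  v^+=-0.2900  a^+=1.3931
step 5: x_pred=1.6292  r=0.0808  x^+=1.6748  v^+=1.7959  a^+=1.4063
step 6: x_pred=5.9118  r=-10.7418  x^+=-0.1573  v^+=2.5504  a^+=-0.3452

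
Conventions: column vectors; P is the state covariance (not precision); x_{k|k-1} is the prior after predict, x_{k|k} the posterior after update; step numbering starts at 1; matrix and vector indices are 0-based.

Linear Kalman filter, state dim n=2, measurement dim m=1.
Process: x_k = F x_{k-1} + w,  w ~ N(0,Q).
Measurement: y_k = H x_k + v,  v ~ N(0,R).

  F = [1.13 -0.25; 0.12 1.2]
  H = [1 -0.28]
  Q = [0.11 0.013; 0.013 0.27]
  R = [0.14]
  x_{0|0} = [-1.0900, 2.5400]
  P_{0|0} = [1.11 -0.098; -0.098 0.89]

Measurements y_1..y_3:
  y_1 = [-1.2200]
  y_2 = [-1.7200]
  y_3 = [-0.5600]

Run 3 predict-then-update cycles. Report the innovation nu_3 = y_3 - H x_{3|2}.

innov = [2.1185]

step 1: x^-=[-1.8667, 2.9172]  P^-=[1.6384 -0.2334; -0.2334 1.5394]  S=[2.0298]  K=[0.8394; -0.3274]  nu=[1.4635]  x^+=[-0.6383, 2.4381]  P^+=[0.2083 0.3243; 0.3243 1.3218]
step 2: x^-=[-1.3308, 2.8491]  P^-=[0.2754 0.0747; 0.0747 2.2699]  S=[0.5515]  K=[0.4614; -1.0170]  nu=[0.4085]  x^+=[-1.1423, 2.4337]  P^+=[0.1580 0.3335; 0.3335 1.6995]
step 3: x^-=[-1.8992, 2.7833]  P^-=[0.2295 -0.0332; -0.0332 2.8156]  S=[0.6089]  K=[0.3922; -1.3494]  nu=[2.1185]  x^+=[-1.0682, -0.0754]  P^+=[0.1358 0.2890; 0.2890 1.7069]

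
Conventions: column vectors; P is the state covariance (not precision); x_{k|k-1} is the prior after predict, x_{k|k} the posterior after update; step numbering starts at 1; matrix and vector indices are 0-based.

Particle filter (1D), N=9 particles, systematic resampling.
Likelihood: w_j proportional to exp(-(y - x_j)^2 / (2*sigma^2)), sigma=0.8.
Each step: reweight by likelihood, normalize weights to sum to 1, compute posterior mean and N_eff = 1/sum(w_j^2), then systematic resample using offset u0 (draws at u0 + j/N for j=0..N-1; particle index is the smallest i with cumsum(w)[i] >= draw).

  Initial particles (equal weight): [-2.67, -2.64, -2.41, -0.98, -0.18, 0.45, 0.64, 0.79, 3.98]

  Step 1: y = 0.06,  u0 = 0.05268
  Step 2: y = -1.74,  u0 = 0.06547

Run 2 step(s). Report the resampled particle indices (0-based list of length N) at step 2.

step 1: w=[0.0008, 0.0009, 0.0023, 0.1156, 0.2572, 0.2389, 0.2069, 0.1774, 0.0000]  mean=0.2105  Neff=4.7420  idx=[3, 4, 4, 5, 5, 5, 6, 7, 7]
step 2: w=[0.6172, 0.1448, 0.1448, 0.0229, 0.0229, 0.0229, 0.0116, 0.0065, 0.0065]  mean=-0.6084  Neff=2.3549  idx=[0, 0, 0, 0, 0, 1, 1, 2, 5]

resampled_idx = [0, 0, 0, 0, 0, 1, 1, 2, 5]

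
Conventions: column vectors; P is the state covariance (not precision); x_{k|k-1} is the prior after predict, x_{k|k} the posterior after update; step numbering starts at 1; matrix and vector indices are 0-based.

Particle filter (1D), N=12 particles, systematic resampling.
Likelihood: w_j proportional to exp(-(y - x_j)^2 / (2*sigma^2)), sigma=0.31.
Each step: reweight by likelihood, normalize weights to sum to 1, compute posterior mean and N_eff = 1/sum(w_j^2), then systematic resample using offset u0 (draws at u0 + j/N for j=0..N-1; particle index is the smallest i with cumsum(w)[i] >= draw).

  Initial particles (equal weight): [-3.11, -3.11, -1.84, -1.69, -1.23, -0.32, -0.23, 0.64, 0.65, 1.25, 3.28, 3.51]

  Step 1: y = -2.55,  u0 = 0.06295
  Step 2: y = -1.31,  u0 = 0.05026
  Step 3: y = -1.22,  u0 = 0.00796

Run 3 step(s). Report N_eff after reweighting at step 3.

step 1: w=[0.4031, 0.4031, 0.1496, 0.0439, 0.0002, 0.0000, 0.0000, 0.0000, 0.0000, 0.0000, 0.0000, 0.0000]  mean=-2.8572  Neff=2.8628  idx=[0, 0, 0, 0, 0, 1, 1, 1, 1, 2, 2, 3]
step 2: w=[0.0000, 0.0000, 0.0000, 0.0000, 0.0000, 0.0000, 0.0000, 0.0000, 0.0000, 0.2479, 0.2479, 0.5043]  mean=-1.7644  Neff=2.6514  idx=[9, 9, 9, 10, 10, 10, 11, 11, 11, 11, 11, 11]
step 3: w=[0.0499, 0.0499, 0.0499, 0.0499, 0.0499, 0.0499, 0.1168, 0.1168, 0.1168, 0.1168, 0.1168, 0.1168]  mean=-1.7349  Neff=10.3347  idx=[0, 1, 3, 5, 6, 7, 7, 8, 9, 9, 10, 11]

N_eff = 10.3347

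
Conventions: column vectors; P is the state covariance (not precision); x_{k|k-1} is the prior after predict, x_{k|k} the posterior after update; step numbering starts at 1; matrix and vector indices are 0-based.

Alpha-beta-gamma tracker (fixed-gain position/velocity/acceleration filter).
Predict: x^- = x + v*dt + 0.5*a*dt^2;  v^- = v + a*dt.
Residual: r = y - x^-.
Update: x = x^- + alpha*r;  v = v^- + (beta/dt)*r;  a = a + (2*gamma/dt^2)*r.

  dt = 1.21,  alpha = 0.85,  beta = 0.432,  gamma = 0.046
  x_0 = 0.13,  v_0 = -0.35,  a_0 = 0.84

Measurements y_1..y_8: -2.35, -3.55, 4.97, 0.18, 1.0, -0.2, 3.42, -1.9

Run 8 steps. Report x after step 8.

x_post = -0.8525

step 1: x_pred=0.3214  r=-2.6714  x^+=-1.9493  v^+=-0.2874  a^+=0.6721
step 2: x_pred=-1.8050  r=-1.7450  x^+=-3.2882  v^+=-0.0971  a^+=0.5625
step 3: x_pred=-2.9940  r=7.9640  x^+=3.7754  v^+=3.4268  a^+=1.0629
step 4: x_pred=8.7000  r=-8.5200  x^+=1.4580  v^+=1.6711  a^+=0.5275
step 5: x_pred=3.8662  r=-2.8662  x^+=1.4299  v^+=1.2861  a^+=0.3474
step 6: x_pred=3.2405  r=-3.4405  x^+=0.3161  v^+=0.4782  a^+=0.1312
step 7: x_pred=0.9908  r=2.4292  x^+=3.0556  v^+=1.5043  a^+=0.2839
step 8: x_pred=5.0836  r=-6.9836  x^+=-0.8525  v^+=-0.6455  a^+=-0.1549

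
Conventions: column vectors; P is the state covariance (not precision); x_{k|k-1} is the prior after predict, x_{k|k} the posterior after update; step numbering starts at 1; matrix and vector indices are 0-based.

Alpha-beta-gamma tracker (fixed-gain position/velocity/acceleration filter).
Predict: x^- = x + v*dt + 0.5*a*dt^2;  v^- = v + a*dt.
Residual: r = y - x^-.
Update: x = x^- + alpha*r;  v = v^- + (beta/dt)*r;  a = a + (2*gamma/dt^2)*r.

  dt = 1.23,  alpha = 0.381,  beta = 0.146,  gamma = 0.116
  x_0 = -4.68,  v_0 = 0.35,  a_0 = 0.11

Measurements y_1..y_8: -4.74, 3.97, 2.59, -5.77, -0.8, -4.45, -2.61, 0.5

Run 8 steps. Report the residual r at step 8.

resid = 10.9966

step 1: x_pred=-4.1663  r=-0.5737  x^+=-4.3849  v^+=0.4172  a^+=0.0220
step 2: x_pred=-3.8551  r=7.8251  x^+=-0.8737  v^+=1.3731  a^+=1.2220
step 3: x_pred=1.7396  r=0.8504  x^+=2.0636  v^+=2.9771  a^+=1.3524
step 4: x_pred=6.7484  r=-12.5184  x^+=1.9789  v^+=3.1546  a^+=-0.5673
step 5: x_pred=5.4299  r=-6.2299  x^+=3.0563  v^+=1.7173  a^+=-1.5226
step 6: x_pred=4.0169  r=-8.4669  x^+=0.7910  v^+=-1.1605  a^+=-2.8210
step 7: x_pred=-2.7704  r=0.1604  x^+=-2.7093  v^+=-4.6113  a^+=-2.7964
step 8: x_pred=-10.4966  r=10.9966  x^+=-6.3069  v^+=-6.7456  a^+=-1.1101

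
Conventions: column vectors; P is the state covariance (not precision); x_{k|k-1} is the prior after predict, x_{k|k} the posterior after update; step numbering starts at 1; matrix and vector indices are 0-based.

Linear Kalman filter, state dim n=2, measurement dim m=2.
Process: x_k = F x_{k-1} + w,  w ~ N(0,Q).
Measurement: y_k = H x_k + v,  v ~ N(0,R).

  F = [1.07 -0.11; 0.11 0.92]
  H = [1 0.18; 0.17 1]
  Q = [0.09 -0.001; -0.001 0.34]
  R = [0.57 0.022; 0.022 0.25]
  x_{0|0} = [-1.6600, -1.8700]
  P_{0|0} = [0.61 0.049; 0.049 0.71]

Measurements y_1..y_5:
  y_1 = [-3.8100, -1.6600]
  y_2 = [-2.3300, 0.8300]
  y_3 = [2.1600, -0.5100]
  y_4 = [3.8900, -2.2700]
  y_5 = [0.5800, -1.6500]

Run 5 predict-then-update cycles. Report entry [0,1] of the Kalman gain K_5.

K[0,1] = -0.0279

step 1: x^-=[-1.5705, -1.9030]  P^-=[0.7854 0.0466; 0.0466 0.9582]  S=[1.4033 0.3760; 0.3760 1.2468]  K=[0.5733 -0.0284; -0.0561 0.7918]  nu=[-1.8970, 0.5100]  x^+=[-2.6726, -1.3928]  P^+=[0.3354 -0.0515; -0.0515 0.2055]
step 2: x^-=[-2.7065, -1.5754]  P^-=[0.4887 -0.0324; -0.0324 0.5076]  S=[1.0634 0.1630; 0.1630 0.7607]  K=[0.4589 -0.0318; -0.0473 0.6702]  nu=[0.6600, 2.8655]  x^+=[-2.4946, 0.3137]  P^+=[0.2687 -0.0435; -0.0435 0.1739]
step 3: x^-=[-2.7037, 0.0142]  P^-=[0.4100 -0.0293; -0.0293 0.4816]  S=[0.9851 0.1482; 0.1482 0.7335]  K=[0.4152 -0.0288; -0.0407 0.6580]  nu=[4.8611, -0.0646]  x^+=[-0.6835, -0.2263]  P^+=[0.2431 -0.0394; -0.0394 0.1703]
step 4: x^-=[-0.7065, -0.2834]  P^-=[0.3797 -0.0279; -0.0279 0.4791]  S=[0.9552 0.1440; 0.1440 0.7306]  K=[0.3965 -0.0280; -0.0380 0.6568]  nu=[4.6475, -1.8665]  x^+=[1.1884, -1.6857]  P^+=[0.2322 -0.0378; -0.0378 0.1698]
step 5: x^-=[1.4570, -1.4201]  P^-=[0.3667 -0.0276; -0.0276 0.4789]  S=[0.9423 0.1421; 0.1421 0.7301]  K=[0.3881 -0.0279; -0.0368 0.6566]  nu=[-0.6214, -0.4776]  x^+=[1.2292, -1.7108]  P^+=[0.2273 -0.0371; -0.0371 0.1697]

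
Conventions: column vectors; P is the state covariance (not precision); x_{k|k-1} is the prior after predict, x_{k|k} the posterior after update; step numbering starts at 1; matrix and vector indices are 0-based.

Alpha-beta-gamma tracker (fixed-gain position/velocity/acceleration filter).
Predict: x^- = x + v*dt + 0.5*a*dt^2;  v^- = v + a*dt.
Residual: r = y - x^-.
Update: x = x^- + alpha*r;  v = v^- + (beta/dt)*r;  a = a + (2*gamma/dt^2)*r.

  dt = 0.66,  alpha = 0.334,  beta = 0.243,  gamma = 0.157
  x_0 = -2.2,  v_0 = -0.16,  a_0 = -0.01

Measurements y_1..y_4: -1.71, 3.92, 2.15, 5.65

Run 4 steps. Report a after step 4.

a_post = 3.3386

step 1: x_pred=-2.3078  r=0.5978  x^+=-2.1081  v^+=0.0535  a^+=0.4209
step 2: x_pred=-1.9811  r=5.9011  x^+=-0.0102  v^+=2.5040  a^+=4.6747
step 3: x_pred=2.6606  r=-0.5106  x^+=2.4901  v^+=5.4013  a^+=4.3066
step 4: x_pred=6.9929  r=-1.3429  x^+=6.5444  v^+=7.7492  a^+=3.3386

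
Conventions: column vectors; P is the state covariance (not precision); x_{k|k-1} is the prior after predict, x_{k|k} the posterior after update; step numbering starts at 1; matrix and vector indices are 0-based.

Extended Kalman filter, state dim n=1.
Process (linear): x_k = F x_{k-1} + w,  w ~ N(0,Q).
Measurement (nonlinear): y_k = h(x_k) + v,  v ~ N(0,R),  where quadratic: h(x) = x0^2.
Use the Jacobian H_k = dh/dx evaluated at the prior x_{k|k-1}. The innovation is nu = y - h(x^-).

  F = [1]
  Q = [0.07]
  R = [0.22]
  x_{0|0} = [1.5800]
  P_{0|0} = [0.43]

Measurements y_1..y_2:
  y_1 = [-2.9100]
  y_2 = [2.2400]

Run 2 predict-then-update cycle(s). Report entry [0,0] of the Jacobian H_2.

H_jac[0,0] = -0.1174

step 1: x^-=[1.5800]  P^-=[0.5000]  H_jac=[3.1600]  S=[5.2128]  K=[0.3031]  nu=[-5.4064]  x^+=[-0.0587]  P^+=[0.0211]
step 2: x^-=[-0.0587]  P^-=[0.0911]  H_jac=[-0.1174]  S=[0.2213]  K=[-0.0483]  nu=[2.2366]  x^+=[-0.1668]  P^+=[0.0906]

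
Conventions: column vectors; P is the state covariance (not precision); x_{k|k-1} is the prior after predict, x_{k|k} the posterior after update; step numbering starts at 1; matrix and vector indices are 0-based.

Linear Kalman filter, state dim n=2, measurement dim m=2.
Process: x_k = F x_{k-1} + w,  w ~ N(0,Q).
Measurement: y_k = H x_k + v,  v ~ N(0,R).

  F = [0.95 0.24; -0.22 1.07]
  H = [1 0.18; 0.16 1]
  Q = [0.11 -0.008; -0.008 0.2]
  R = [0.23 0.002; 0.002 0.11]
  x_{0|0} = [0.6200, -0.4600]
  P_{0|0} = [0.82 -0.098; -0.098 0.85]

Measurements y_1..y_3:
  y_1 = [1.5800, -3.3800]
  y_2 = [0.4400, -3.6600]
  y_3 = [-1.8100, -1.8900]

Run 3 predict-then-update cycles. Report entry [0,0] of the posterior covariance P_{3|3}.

P_post[0,0] = 0.1156

step 1: x^-=[0.4786, -0.6286]  P^-=[0.8543 -0.0555; -0.0555 1.2590]  S=[1.1051 0.3082; 0.3082 1.3731]  K=[0.7974 -0.1199; -0.1057 0.9342]  nu=[1.2145, -2.8280]  x^+=[1.7861, -3.3987]  P^+=[0.1908 -0.0421; -0.0421 0.1093]
step 2: x^-=[0.8811, -4.0296]  P^-=[0.2692 -0.0604; -0.0604 0.3542]  S=[0.4890 0.0467; 0.0467 0.4517]  K=[0.5374 -0.0939; -0.0666 0.7695]  nu=[0.2842, 0.2286]  x^+=[1.0124, -3.8726]  P^+=[0.1288 -0.0299; -0.0299 0.0893]
step 3: x^-=[0.0323, -4.3664]  P^-=[0.2178 -0.0408; -0.0408 0.3225]  S=[0.4435 0.0530; 0.0530 0.4250]  K=[0.4833 -0.0741; -0.0505 0.7497]  nu=[-1.0564, 2.4712]  x^+=[-0.6614, -2.4603]  P^+=[0.1156 -0.0257; -0.0257 0.0865]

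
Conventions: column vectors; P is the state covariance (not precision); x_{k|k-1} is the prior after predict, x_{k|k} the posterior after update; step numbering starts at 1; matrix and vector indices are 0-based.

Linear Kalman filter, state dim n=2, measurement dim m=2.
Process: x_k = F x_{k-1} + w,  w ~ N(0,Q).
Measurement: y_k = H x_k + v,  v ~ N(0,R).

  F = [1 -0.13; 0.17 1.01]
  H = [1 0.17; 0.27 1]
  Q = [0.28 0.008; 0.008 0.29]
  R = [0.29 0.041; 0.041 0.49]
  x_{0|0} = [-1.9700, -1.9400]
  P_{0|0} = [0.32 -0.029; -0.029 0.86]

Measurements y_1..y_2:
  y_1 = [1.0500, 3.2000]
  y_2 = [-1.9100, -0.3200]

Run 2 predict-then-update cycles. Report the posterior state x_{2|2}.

x_post = [-1.3700, 0.7389]

step 1: x^-=[-1.7178, -2.2943]  P^-=[0.6221 -0.0792; -0.0792 1.1666]  S=[0.9189 0.3245; 0.3245 1.6592]  K=[0.6912 -0.0817; -0.1225 0.7142]  nu=[3.1578, 5.9581]  x^+=[-0.0217, 1.5740]  P^+=[0.2087 -0.0680; -0.0680 0.3633]
step 2: x^-=[-0.2263, 1.5860]  P^-=[0.5125 -0.0714; -0.0714 0.6433]  S=[0.7968 0.2140; 0.2140 1.1321]  K=[0.6448 -0.0628; -0.1058 0.5712]  nu=[-1.9533, -1.8449]  x^+=[-1.3700, 0.7389]  P^+=[0.1941 -0.0567; -0.0567 0.2909]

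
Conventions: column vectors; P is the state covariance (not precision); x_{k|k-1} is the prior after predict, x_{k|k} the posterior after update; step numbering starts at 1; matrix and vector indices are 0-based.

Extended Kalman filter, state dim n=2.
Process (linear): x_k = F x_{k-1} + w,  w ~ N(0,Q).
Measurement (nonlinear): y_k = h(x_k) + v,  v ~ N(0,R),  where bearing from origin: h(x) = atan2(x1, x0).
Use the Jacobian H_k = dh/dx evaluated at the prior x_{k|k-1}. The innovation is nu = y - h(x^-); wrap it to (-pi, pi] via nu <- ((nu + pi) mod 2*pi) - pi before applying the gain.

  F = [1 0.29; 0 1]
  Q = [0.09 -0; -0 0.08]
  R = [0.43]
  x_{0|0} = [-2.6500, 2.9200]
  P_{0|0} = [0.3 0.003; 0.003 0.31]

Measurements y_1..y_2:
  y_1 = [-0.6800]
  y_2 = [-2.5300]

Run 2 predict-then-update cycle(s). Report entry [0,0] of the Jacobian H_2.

H_jac[0,0] = -0.2928

step 1: x^-=[-1.8032, 2.9200]  P^-=[0.4178 0.0929; 0.0929 0.3900]  H_jac=[-0.2479 -0.1531]  S=[0.4719]  K=[-0.2497; -0.1753]  nu=[-2.8040]  x^+=[-1.1032, 3.4117]  P^+=[0.3884 0.0722; 0.0722 0.3755]
step 2: x^-=[-0.1138, 3.4117]  P^-=[0.5519 0.1811; 0.1811 0.4555]  H_jac=[-0.2928 -0.0098]  S=[0.4784]  K=[-0.3415; -0.1202]  nu=[2.1491]  x^+=[-0.8476, 3.1534]  P^+=[0.4961 0.1615; 0.1615 0.4486]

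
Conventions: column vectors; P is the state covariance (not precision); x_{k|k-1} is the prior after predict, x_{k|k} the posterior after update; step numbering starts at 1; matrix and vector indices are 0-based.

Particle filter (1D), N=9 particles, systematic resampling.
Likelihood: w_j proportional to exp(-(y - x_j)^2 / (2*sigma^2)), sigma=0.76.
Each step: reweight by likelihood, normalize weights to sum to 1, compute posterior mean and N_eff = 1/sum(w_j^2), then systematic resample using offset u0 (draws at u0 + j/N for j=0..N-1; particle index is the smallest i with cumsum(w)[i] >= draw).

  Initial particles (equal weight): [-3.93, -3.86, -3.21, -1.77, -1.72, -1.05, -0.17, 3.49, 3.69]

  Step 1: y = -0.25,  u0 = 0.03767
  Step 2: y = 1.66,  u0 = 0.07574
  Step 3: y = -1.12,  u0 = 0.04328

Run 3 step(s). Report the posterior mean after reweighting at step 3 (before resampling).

step 1: w=[0.0000, 0.0000, 0.0003, 0.0728, 0.0829, 0.3091, 0.5349, 0.0000, 0.0000]  mean=-0.6878  Neff=2.5388  idx=[3, 4, 5, 5, 6, 6, 6, 6, 6]
step 2: w=[0.0001, 0.0002, 0.0062, 0.0062, 0.1975, 0.1975, 0.1975, 0.1975, 0.1975]  mean=-0.1814  Neff=5.1279  idx=[4, 4, 5, 6, 6, 7, 7, 8, 8]
step 3: w=[0.1111, 0.1111, 0.1111, 0.1111, 0.1111, 0.1111, 0.1111, 0.1111, 0.1111]  mean=-0.1700  Neff=9.0000  idx=[0, 1, 2, 3, 4, 5, 6, 7, 8]

post_mean = -0.1700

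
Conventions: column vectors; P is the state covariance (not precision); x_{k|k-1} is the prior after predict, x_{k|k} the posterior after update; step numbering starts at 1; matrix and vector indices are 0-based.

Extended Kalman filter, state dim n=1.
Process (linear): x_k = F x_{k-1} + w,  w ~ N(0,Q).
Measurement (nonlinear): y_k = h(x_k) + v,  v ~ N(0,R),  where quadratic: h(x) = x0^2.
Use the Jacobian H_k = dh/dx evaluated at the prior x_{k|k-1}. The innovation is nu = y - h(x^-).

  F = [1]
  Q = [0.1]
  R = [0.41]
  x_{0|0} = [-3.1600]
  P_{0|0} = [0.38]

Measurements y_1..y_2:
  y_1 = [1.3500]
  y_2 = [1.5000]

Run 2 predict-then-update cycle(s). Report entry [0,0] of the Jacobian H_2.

step 1: x^-=[-3.1600]  P^-=[0.4800]  H_jac=[-6.3200]  S=[19.5824]  K=[-0.1549]  nu=[-8.6356]  x^+=[-1.8222]  P^+=[0.0100]
step 2: x^-=[-1.8222]  P^-=[0.1100]  H_jac=[-3.6444]  S=[1.8717]  K=[-0.2143]  nu=[-1.8205]  x^+=[-1.4321]  P^+=[0.0241]

H_jac[0,0] = -3.6444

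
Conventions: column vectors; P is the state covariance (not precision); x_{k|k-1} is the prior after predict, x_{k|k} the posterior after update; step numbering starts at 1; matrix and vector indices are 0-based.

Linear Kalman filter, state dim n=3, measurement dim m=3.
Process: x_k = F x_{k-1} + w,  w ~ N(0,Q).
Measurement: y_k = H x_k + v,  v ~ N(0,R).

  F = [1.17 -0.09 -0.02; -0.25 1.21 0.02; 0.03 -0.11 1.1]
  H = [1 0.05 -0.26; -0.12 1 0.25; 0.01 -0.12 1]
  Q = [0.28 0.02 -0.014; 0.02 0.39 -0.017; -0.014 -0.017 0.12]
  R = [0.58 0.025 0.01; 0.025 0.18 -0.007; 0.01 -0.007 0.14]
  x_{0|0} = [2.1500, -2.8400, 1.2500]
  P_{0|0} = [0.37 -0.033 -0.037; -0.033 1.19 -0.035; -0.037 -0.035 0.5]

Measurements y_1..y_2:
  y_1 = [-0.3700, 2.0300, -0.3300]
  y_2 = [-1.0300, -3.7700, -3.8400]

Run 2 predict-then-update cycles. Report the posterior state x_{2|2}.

step 1: x^-=[2.7461, -3.9489, 1.7519]  P^-=[0.8049 -0.2656 -0.0401; -0.2656 2.1742 -0.2056; -0.0401 -0.2056 0.7460]  S=[1.4404 -0.2358 -0.2139; -0.2358 2.3758 -0.2836; -0.2139 -0.2836 0.9666]  K=[0.5564 -0.0899 0.0966; 0.0409 0.8851 -0.2167; -0.0342 0.0879 0.8151]  nu=[-2.4632, 5.8705, -2.5832]  x^+=[0.5981, 1.7062, 0.2464]  P^+=[0.3251 0.0310 0.0202; 0.0310 0.1696 -0.0161; 0.0202 -0.0161 0.1110]
step 2: x^-=[0.5413, 1.9199, 0.1013]  P^-=[0.7190 -0.0480 0.0201; -0.0480 0.6389 -0.0645; 0.0201 -0.0645 0.2617]  S=[1.3047 -0.0725 -0.0341; -0.0725 0.8237 -0.0852; -0.0341 -0.0852 0.4270]  K=[0.5424 -0.0988 0.1011; 0.0374 0.7478 -0.1795; -0.0189 0.0630 0.6426]  nu=[-1.6410, -5.6503, -3.7163]  x^+=[-0.1662, -1.6996, -2.6118]  P^+=[0.3170 0.0280 0.0205; 0.0280 0.1434 -0.0131; 0.0205 -0.0131 0.0876]

x_post = [-0.1662, -1.6996, -2.6118]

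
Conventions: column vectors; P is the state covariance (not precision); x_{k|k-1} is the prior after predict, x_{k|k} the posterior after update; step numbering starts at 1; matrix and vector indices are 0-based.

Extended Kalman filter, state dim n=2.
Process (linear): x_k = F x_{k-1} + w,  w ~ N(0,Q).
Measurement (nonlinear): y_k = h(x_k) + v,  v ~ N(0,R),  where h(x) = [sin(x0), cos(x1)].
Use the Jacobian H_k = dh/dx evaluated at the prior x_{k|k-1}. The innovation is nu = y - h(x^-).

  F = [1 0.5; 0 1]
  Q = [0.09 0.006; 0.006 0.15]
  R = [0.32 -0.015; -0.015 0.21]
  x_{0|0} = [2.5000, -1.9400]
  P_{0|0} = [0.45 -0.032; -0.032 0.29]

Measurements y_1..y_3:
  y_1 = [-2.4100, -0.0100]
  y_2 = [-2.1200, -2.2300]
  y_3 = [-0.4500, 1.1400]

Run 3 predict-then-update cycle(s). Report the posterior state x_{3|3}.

step 1: x^-=[1.5300, -1.9400]  P^-=[0.5805 0.1190; 0.1190 0.4400]  H_jac=[0.0408 0.0000; 0.0000 0.9326]  S=[0.3210 -0.0105; -0.0105 0.5927]  K=[0.0799 0.1887; 0.0377 0.6930]  nu=[-3.4092, 0.3509]  x^+=[1.3237, -1.8255]  P^+=[0.5577 0.0412; 0.0412 0.1554]
step 2: x^-=[0.4110, -1.8255]  P^-=[0.7277 0.1249; 0.1249 0.3054]  H_jac=[0.9167 0.0000; 0.0000 0.9677]  S=[0.9316 0.0958; 0.0958 0.4961]  K=[0.7051 0.1075; 0.0629 0.5837]  nu=[-2.5195, -1.9781]  x^+=[-1.5781, -3.1386]  P^+=[0.2444 0.0124; 0.0124 0.1257]
step 3: x^-=[-3.1474, -3.1386]  P^-=[0.3782 0.0812; 0.0812 0.2757]  H_jac=[-1.0000 0.0000; 0.0000 0.0030]  S=[0.6982 -0.0152; -0.0152 0.2100]  K=[-0.5425 -0.0382; -0.1165 -0.0045]  nu=[-0.4558, 2.1400]  x^+=[-2.9819, -3.0951]  P^+=[0.1730 0.0372; 0.0372 0.2662]

x_post = [-2.9819, -3.0951]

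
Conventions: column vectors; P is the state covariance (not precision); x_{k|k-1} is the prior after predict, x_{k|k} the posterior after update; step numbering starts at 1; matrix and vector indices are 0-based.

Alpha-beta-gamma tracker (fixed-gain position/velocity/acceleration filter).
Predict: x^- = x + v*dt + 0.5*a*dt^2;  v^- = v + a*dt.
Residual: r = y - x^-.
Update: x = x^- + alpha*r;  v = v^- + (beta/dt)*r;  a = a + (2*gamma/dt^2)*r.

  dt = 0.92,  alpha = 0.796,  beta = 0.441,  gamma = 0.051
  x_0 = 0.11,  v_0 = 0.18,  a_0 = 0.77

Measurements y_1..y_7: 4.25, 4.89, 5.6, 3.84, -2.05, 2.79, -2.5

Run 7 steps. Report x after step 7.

step 1: x_pred=0.6015  r=3.6485  x^+=3.5057  v^+=2.6373  a^+=1.2097
step 2: x_pred=6.4440  r=-1.5540  x^+=5.2070  v^+=3.0053  a^+=1.0224
step 3: x_pred=8.4046  r=-2.8046  x^+=6.1721  v^+=2.6016  a^+=0.6844
step 4: x_pred=8.8552  r=-5.0152  x^+=4.8631  v^+=0.8272  a^+=0.0800
step 5: x_pred=5.6580  r=-7.7080  x^+=-0.4776  v^+=-2.7940  a^+=-0.8489
step 6: x_pred=-3.4073  r=6.1973  x^+=1.5258  v^+=-0.6043  a^+=-0.1020
step 7: x_pred=0.9267  r=-3.4267  x^+=-1.8010  v^+=-2.3407  a^+=-0.5150

x_post = -1.8010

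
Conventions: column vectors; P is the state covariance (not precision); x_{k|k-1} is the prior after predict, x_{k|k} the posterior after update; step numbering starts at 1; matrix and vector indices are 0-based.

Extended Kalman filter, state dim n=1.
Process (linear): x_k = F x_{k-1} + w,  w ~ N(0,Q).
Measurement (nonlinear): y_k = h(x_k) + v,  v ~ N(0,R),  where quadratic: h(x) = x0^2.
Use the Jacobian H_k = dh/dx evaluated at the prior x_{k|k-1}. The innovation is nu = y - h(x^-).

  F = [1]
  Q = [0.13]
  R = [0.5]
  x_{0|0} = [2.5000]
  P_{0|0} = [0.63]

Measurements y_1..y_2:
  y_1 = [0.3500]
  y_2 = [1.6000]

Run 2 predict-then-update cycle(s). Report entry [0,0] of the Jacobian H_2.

H_jac[0,0] = 2.7005

step 1: x^-=[2.5000]  P^-=[0.7600]  H_jac=[5.0000]  S=[19.5000]  K=[0.1949]  nu=[-5.9000]  x^+=[1.3503]  P^+=[0.0195]
step 2: x^-=[1.3503]  P^-=[0.1495]  H_jac=[2.7005]  S=[1.5902]  K=[0.2539]  nu=[-0.2232]  x^+=[1.2936]  P^+=[0.0470]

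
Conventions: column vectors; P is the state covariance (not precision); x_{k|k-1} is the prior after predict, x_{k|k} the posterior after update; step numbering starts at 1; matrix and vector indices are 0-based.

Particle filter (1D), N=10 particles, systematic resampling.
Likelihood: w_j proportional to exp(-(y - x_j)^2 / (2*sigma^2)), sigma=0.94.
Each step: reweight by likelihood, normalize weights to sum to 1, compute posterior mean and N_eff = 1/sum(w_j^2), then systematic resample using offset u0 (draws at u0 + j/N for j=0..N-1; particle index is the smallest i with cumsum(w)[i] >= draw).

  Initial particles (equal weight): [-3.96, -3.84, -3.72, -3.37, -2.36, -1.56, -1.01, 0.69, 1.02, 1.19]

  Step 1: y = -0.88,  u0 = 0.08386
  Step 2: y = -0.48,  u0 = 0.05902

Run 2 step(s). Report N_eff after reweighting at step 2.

N_eff = 8.3400

step 1: w=[0.0018, 0.0027, 0.0041, 0.0117, 0.1128, 0.2998, 0.3857, 0.0965, 0.0505, 0.0345]  mean=-1.0363  Neff=3.7797  idx=[4, 5, 5, 5, 6, 6, 6, 6, 7, 9]
step 2: w=[0.0235, 0.0896, 0.0896, 0.0896, 0.1480, 0.1480, 0.1480, 0.1480, 0.0799, 0.0358]  mean=-0.9750  Neff=8.3400  idx=[1, 2, 3, 4, 5, 5, 6, 7, 7, 8]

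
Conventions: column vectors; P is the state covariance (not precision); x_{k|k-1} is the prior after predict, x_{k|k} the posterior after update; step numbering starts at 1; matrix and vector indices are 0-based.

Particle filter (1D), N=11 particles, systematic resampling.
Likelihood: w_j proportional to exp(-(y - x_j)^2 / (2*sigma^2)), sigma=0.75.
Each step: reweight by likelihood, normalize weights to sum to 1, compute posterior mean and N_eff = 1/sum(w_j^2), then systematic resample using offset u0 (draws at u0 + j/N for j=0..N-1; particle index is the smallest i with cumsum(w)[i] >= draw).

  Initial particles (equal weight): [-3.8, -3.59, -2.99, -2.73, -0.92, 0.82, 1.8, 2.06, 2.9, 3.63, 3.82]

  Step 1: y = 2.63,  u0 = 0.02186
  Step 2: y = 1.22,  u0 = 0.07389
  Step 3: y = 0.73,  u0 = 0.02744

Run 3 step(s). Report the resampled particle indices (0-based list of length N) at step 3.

resampled_idx = [0, 0, 1, 2, 2, 3, 4, 5, 6, 8, 9]

step 1: w=[0.0000, 0.0000, 0.0000, 0.0000, 0.0000, 0.0183, 0.1820, 0.2516, 0.3147, 0.1381, 0.0954]  mean=2.6390  Neff=4.4651  idx=[6, 6, 7, 7, 7, 8, 8, 8, 8, 9, 10]
step 2: w=[0.2169, 0.2169, 0.1562, 0.1562, 0.1562, 0.0238, 0.0238, 0.0238, 0.0238, 0.0017, 0.0007]  mean=2.0311  Neff=5.8977  idx=[0, 0, 1, 1, 2, 2, 3, 3, 4, 4, 8]
step 3: w=[0.1336, 0.1336, 0.1336, 0.1336, 0.0767, 0.0767, 0.0767, 0.0767, 0.0767, 0.0767, 0.0056]  mean=1.9258  Neff=9.3748  idx=[0, 0, 1, 2, 2, 3, 4, 5, 6, 8, 9]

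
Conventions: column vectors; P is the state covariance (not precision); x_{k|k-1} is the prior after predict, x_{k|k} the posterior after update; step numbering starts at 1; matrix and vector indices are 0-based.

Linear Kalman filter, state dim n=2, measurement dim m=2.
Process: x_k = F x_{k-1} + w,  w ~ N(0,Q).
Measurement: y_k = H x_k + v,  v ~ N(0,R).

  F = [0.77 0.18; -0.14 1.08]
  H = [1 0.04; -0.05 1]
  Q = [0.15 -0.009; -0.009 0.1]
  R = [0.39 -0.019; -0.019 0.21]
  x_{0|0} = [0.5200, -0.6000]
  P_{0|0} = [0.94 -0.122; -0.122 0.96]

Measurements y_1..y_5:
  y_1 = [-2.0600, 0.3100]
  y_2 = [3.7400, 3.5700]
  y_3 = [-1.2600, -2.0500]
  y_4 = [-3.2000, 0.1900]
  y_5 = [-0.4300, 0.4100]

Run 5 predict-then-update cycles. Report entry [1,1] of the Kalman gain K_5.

step 1: x^-=[0.2924, -0.7208]  P^-=[0.7046 -0.0221; -0.0221 1.2751]  S=[1.0949 -0.0253; -0.0253 1.4890]  K=[0.6421 -0.0276; 0.0462 0.8578]  nu=[-2.3236, 1.0454]  x^+=[-1.2284, 0.0686]  P^+=[0.2512 -0.0054; -0.0054 0.1790]
step 2: x^-=[-0.9335, 0.2461]  P^-=[0.3032 -0.0057; -0.0057 0.3153]  S=[0.6933 -0.0272; -0.0272 0.5267]  K=[0.4364 -0.0170; 0.0336 0.6010]  nu=[4.6637, 3.2772]  x^+=[1.0458, 2.3725]  P^+=[0.1706 -0.0033; -0.0033 0.1254]
step 3: x^-=[1.2324, 2.4159]  P^-=[0.2543 -0.0057; -0.0057 0.2506]  S=[0.6443 -0.0274; -0.0274 0.4618]  K=[0.3937 -0.0165; 0.0299 0.5451]  nu=[-2.5890, -4.4043]  x^+=[0.2859, -0.0621]  P^+=[0.1540 -0.0033; -0.0033 0.1137]
step 4: x^-=[0.2090, -0.1071]  P^-=[0.2441 -0.0061; -0.0061 0.2367]  S=[0.6340 -0.0278; -0.0278 0.4479]  K=[0.3839 -0.0170; 0.0286 0.5309]  nu=[-3.4047, 0.3075]  x^+=[-1.1032, -0.0412]  P^+=[0.1502 -0.0034; -0.0034 0.1108]
step 5: x^-=[-0.8569, 0.1099]  P^-=[0.2417 -0.0064; -0.0064 0.2332]  S=[0.6316 -0.0281; -0.0281 0.4444]  K=[0.3815 -0.0174; 0.0282 0.5272]  nu=[0.4225, 0.2572]  x^+=[-0.7002, 0.2574]  P^+=[0.1493 -0.0034; -0.0034 0.1100]

K[1,1] = 0.5272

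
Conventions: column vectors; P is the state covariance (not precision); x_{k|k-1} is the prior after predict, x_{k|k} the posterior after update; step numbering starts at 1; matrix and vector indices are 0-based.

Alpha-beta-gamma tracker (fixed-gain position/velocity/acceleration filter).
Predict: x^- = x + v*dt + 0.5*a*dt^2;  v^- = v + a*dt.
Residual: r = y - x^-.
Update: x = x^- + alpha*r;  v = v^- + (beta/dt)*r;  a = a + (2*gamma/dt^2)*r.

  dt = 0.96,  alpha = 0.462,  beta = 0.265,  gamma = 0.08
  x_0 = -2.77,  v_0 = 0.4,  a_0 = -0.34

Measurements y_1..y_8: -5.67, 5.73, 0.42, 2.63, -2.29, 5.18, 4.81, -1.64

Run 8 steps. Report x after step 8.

x_post = 2.0850

step 1: x_pred=-2.5427  r=-3.1273  x^+=-3.9875  v^+=-0.7897  a^+=-0.8829
step 2: x_pred=-5.1524  r=10.8824  x^+=-0.1248  v^+=1.3667  a^+=1.0064
step 3: x_pred=1.6510  r=-1.2310  x^+=1.0823  v^+=1.9930  a^+=0.7927
step 4: x_pred=3.3608  r=-0.7308  x^+=3.0232  v^+=2.5522  a^+=0.6658
step 5: x_pred=5.7801  r=-8.0701  x^+=2.0517  v^+=0.9637  a^+=-0.7353
step 6: x_pred=2.6380  r=2.5420  x^+=3.8124  v^+=0.9595  a^+=-0.2940
step 7: x_pred=4.5981  r=0.2119  x^+=4.6960  v^+=0.7358  a^+=-0.2572
step 8: x_pred=5.2838  r=-6.9238  x^+=2.0850  v^+=-1.4224  a^+=-1.4592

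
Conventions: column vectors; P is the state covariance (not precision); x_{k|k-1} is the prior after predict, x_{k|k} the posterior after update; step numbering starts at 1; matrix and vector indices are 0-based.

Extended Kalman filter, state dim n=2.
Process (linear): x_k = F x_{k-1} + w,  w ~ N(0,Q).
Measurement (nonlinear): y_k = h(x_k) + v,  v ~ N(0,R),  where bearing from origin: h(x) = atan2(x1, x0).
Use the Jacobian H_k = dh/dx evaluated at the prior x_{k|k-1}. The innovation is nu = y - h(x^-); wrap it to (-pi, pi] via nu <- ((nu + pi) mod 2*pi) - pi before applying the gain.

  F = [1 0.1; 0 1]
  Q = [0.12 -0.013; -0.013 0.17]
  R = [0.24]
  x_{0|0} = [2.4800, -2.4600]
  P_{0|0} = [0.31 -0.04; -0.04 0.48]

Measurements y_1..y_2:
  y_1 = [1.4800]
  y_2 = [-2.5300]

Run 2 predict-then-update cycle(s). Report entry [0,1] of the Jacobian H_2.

step 1: x^-=[2.2340, -2.4600]  P^-=[0.4268 -0.0050; -0.0050 0.6500]  H_jac=[0.2228 0.2023]  S=[0.2873]  K=[0.3274; 0.4538]  nu=[2.3135]  x^+=[2.9914, -1.4102]  P^+=[0.3960 -0.0477; -0.0477 0.5908]
step 2: x^-=[2.8504, -1.4102]  P^-=[0.5124 -0.0016; -0.0016 0.7608]  H_jac=[0.1394 0.2818]  S=[0.3103]  K=[0.2288; 0.6904]  nu=[-2.0706]  x^+=[2.3766, -2.8397]  P^+=[0.4961 -0.0506; -0.0506 0.6129]

H_jac[0,1] = 0.2818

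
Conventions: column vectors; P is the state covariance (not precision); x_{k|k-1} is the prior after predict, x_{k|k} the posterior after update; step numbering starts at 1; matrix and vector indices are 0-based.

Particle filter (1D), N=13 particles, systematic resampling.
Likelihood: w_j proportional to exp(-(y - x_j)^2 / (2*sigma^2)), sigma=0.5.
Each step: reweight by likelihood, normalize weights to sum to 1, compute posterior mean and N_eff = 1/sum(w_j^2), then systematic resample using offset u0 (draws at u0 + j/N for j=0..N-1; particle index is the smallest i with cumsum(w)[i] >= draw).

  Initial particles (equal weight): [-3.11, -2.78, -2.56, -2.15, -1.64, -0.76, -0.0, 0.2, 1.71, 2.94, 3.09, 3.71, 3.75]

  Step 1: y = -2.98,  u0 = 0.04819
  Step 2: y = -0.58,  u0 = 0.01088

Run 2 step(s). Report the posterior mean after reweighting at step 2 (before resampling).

post_mean = -2.2397

step 1: w=[0.3366, 0.3214, 0.2446, 0.0878, 0.0096, 0.0000, 0.0000, 0.0000, 0.0000, 0.0000, 0.0000, 0.0000, 0.0000]  mean=-2.7710  Neff=3.5184  idx=[0, 0, 0, 0, 1, 1, 1, 1, 2, 2, 2, 2, 3]
step 2: w=[0.0003, 0.0003, 0.0003, 0.0003, 0.0069, 0.0069, 0.0069, 0.0069, 0.0434, 0.0434, 0.0434, 0.0434, 0.7976]  mean=-2.2397  Neff=1.5532  idx=[5, 9, 11, 12, 12, 12, 12, 12, 12, 12, 12, 12, 12]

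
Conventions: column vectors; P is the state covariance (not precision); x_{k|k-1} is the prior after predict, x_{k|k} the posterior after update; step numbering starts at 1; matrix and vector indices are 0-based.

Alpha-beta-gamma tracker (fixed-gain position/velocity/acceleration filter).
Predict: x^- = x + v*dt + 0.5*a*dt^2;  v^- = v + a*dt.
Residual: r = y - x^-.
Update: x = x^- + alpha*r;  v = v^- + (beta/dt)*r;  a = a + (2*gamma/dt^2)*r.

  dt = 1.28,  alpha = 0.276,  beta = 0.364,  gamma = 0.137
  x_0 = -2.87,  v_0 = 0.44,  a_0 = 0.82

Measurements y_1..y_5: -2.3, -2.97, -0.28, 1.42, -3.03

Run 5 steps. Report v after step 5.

v_post = -1.1415

step 1: x_pred=-1.6351  r=-0.6649  x^+=-1.8186  v^+=1.3005  a^+=0.7088
step 2: x_pred=0.4267  r=-3.3967  x^+=-0.5108  v^+=1.2418  a^+=0.1407
step 3: x_pred=1.1941  r=-1.4741  x^+=0.7872  v^+=1.0028  a^+=-0.1058
step 4: x_pred=1.9841  r=-0.5641  x^+=1.8284  v^+=0.7070  a^+=-0.2001
step 5: x_pred=2.5694  r=-5.5994  x^+=1.0240  v^+=-1.1415  a^+=-1.1365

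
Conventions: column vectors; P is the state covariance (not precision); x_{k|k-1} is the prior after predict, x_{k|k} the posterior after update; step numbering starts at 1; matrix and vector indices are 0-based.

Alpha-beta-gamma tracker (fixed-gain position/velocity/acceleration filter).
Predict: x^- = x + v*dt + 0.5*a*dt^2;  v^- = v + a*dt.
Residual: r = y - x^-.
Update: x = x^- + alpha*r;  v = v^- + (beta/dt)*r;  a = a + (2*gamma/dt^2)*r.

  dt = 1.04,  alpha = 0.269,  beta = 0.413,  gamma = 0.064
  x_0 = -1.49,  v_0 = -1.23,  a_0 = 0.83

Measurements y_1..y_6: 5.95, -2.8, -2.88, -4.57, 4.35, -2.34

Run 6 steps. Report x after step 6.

step 1: x_pred=-2.3203  r=8.2703  x^+=-0.0956  v^+=2.9175  a^+=1.8087
step 2: x_pred=3.9167  r=-6.7167  x^+=2.1099  v^+=2.1312  a^+=1.0139
step 3: x_pred=4.8747  r=-7.7547  x^+=2.7887  v^+=0.1061  a^+=0.0961
step 4: x_pred=2.9511  r=-7.5211  x^+=0.9279  v^+=-2.7806  a^+=-0.7939
step 5: x_pred=-2.3933  r=6.7433  x^+=-0.5793  v^+=-0.9284  a^+=0.0041
step 6: x_pred=-1.5427  r=-0.7973  x^+=-1.7572  v^+=-1.2408  a^+=-0.0903

x_post = -1.7572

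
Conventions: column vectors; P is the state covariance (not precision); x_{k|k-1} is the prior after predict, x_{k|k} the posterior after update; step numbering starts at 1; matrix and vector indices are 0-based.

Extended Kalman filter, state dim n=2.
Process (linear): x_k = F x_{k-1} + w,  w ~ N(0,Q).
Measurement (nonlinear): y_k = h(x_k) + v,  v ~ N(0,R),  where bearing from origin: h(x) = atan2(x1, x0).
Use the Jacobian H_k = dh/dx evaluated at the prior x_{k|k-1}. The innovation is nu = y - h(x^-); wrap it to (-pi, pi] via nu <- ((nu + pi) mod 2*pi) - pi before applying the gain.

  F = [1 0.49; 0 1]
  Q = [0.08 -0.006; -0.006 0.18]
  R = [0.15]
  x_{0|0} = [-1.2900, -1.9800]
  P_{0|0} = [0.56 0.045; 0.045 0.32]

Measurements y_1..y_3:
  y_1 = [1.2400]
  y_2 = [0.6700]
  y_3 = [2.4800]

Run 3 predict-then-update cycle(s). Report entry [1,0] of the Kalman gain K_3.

K[1,0] = -1.0569

step 1: x^-=[-2.2602, -1.9800]  P^-=[0.7609 0.1958; 0.1958 0.5000]  H_jac=[0.2193 -0.2503]  S=[0.1964]  K=[0.6000; -0.4186]  nu=[-2.6210]  x^+=[-3.8328, -0.8828]  P^+=[0.6902 0.2451; 0.2451 0.4656]
step 2: x^-=[-4.2654, -0.8828]  P^-=[1.1222 0.4673; 0.4673 0.6456]  H_jac=[0.0465 -0.2248]  S=[0.1753]  K=[-0.3014; -0.7040]  nu=[-2.6757]  x^+=[-3.4589, 1.0008]  P^+=[1.1063 0.4301; 0.4301 0.5587]
step 3: x^-=[-2.9685, 1.0008]  P^-=[1.7419 0.6978; 0.6978 0.7387]  H_jac=[-0.1020 -0.3025]  S=[0.2788]  K=[-1.3945; -1.0569]  nu=[-0.3364]  x^+=[-2.4994, 1.3563]  P^+=[1.1999 0.2870; 0.2870 0.4273]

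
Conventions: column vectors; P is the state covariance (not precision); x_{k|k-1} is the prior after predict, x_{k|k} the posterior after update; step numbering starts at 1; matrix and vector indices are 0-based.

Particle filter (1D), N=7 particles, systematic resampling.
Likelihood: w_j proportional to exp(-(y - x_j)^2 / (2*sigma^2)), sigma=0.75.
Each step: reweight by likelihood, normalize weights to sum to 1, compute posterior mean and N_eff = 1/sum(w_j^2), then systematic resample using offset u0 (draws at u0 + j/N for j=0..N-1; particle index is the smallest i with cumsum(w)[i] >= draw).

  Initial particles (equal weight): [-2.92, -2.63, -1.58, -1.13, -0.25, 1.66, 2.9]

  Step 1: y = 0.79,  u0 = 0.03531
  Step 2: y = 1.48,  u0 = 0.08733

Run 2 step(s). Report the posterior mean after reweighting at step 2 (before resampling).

post_mean = 1.5921

step 1: w=[0.0000, 0.0000, 0.0071, 0.0395, 0.3998, 0.5336, 0.0200]  mean=0.7878  Neff=2.2392  idx=[3, 4, 4, 5, 5, 5, 5]
step 2: w=[0.0006, 0.0174, 0.0174, 0.2412, 0.2412, 0.2412, 0.2412]  mean=1.5921  Neff=4.2869  idx=[3, 3, 4, 4, 5, 6, 6]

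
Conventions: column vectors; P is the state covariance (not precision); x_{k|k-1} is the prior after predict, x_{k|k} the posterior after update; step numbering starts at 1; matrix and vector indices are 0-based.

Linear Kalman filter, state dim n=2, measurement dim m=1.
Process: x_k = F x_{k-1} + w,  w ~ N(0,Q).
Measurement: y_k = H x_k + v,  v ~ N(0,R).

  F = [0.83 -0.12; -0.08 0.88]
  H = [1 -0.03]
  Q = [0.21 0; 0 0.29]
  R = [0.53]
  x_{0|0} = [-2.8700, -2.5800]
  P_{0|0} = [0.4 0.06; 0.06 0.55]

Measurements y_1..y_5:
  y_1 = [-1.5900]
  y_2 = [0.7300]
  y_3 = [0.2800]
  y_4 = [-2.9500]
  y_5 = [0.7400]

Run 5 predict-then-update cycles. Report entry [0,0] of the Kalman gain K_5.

K[0,0] = 0.4260

step 1: x^-=[-2.0725, -2.0408]  P^-=[0.4815 -0.0402; -0.0402 0.7100]  S=[1.0146]  K=[0.4758; -0.0607]  nu=[0.4213]  x^+=[-1.8721, -2.0664]  P^+=[0.2518 -0.0110; -0.0110 0.7063]
step 2: x^-=[-1.3058, -1.6686]  P^-=[0.3958 -0.0994; -0.0994 0.8401]  S=[0.9326]  K=[0.4277; -0.1336]  nu=[1.9858]  x^+=[-0.4566, -1.9340]  P^+=[0.2253 -0.0461; -0.0461 0.8235]
step 3: x^-=[-0.1469, -1.6654]  P^-=[0.3862 -0.1360; -0.1360 0.9356]  S=[0.9252]  K=[0.4219; -0.1774]  nu=[0.3769]  x^+=[0.0121, -1.7322]  P^+=[0.2216 -0.0668; -0.0668 0.9065]
step 4: x^-=[0.2179, -1.5253]  P^-=[0.3890 -0.1599; -0.1599 1.0028]  S=[0.9295]  K=[0.4237; -0.2044]  nu=[-3.2137]  x^+=[-1.1436, -0.8685]  P^+=[0.2222 -0.0794; -0.0794 0.9640]
step 5: x^-=[-0.8450, -0.6728]  P^-=[0.3927 -0.1753; -0.1753 1.0491]  S=[0.9342]  K=[0.4260; -0.2213]  nu=[1.5648]  x^+=[-0.1783, -1.0192]  P^+=[0.2232 -0.0872; -0.0872 1.0034]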